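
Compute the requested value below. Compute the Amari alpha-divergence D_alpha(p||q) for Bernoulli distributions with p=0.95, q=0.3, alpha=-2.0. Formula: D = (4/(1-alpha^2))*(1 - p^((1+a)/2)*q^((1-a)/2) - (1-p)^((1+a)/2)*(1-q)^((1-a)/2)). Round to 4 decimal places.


Amari alpha-divergence:
D = (4/(1-alpha^2))*(1 - p^((1+a)/2)*q^((1-a)/2) - (1-p)^((1+a)/2)*(1-q)^((1-a)/2)).
alpha = -2.0, p = 0.95, q = 0.3.
e1 = (1+alpha)/2 = -0.5, e2 = (1-alpha)/2 = 1.5.
t1 = p^e1 * q^e2 = 0.95^-0.5 * 0.3^1.5 = 0.168585.
t2 = (1-p)^e1 * (1-q)^e2 = 0.05^-0.5 * 0.7^1.5 = 2.61916.
4/(1-alpha^2) = -1.333333.
D = -1.333333*(1 - 0.168585 - 2.61916) = 2.3837

2.3837


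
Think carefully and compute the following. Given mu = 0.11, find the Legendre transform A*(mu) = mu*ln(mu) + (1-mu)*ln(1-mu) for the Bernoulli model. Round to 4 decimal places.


Legendre transform for Bernoulli:
A*(mu) = mu*log(mu) + (1-mu)*log(1-mu).
mu = 0.11, 1-mu = 0.89.
mu*log(mu) = 0.11*log(0.11) = -0.2428.
(1-mu)*log(1-mu) = 0.89*log(0.89) = -0.103715.
A* = -0.2428 + -0.103715 = -0.3465

-0.3465


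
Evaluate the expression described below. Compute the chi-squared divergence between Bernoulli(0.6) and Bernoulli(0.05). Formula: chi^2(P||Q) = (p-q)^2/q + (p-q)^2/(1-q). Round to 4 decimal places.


Chi-squared divergence between Bernoulli distributions:
chi^2 = (p-q)^2/q + (p-q)^2/(1-q).
p = 0.6, q = 0.05, p-q = 0.55.
(p-q)^2 = 0.3025.
term1 = 0.3025/0.05 = 6.05.
term2 = 0.3025/0.95 = 0.318421.
chi^2 = 6.05 + 0.318421 = 6.3684

6.3684


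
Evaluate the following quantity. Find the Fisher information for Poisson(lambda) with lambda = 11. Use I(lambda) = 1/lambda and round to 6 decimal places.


Fisher information for Poisson: I(lambda) = 1/lambda.
lambda = 11.
I(lambda) = 1/11 = 0.090909

0.090909


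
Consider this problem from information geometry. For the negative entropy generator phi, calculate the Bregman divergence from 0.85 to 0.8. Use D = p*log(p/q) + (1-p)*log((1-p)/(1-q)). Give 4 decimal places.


Bregman divergence with negative entropy generator:
D = p*log(p/q) + (1-p)*log((1-p)/(1-q)).
p = 0.85, q = 0.8.
p*log(p/q) = 0.85*log(0.85/0.8) = 0.051531.
(1-p)*log((1-p)/(1-q)) = 0.15*log(0.15/0.2) = -0.043152.
D = 0.051531 + -0.043152 = 0.0084

0.0084


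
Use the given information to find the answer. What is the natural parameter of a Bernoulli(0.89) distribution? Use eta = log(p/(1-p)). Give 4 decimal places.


Natural parameter for Bernoulli: eta = log(p/(1-p)).
p = 0.89, 1-p = 0.11.
p/(1-p) = 8.090909.
eta = log(8.090909) = 2.0907

2.0907


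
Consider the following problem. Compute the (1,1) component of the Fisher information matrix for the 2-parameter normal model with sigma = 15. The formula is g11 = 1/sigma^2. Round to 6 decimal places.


For the 2-parameter normal family, the Fisher metric has:
  g11 = 1/sigma^2, g22 = 2/sigma^2.
sigma = 15, sigma^2 = 225.
g11 = 0.004444

0.004444


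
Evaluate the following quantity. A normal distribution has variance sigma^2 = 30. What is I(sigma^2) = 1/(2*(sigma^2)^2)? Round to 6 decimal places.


Fisher information for variance: I(sigma^2) = 1/(2*sigma^4).
sigma^2 = 30, so sigma^4 = 900.
I = 1/(2*900) = 1/1800 = 0.000556

0.000556


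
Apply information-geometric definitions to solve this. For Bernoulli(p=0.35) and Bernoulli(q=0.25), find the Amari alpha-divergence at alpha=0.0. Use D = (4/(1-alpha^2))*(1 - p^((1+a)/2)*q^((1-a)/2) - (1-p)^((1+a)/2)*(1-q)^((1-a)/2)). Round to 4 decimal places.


Amari alpha-divergence:
D = (4/(1-alpha^2))*(1 - p^((1+a)/2)*q^((1-a)/2) - (1-p)^((1+a)/2)*(1-q)^((1-a)/2)).
alpha = 0.0, p = 0.35, q = 0.25.
e1 = (1+alpha)/2 = 0.5, e2 = (1-alpha)/2 = 0.5.
t1 = p^e1 * q^e2 = 0.35^0.5 * 0.25^0.5 = 0.295804.
t2 = (1-p)^e1 * (1-q)^e2 = 0.65^0.5 * 0.75^0.5 = 0.698212.
4/(1-alpha^2) = 4.0.
D = 4.0*(1 - 0.295804 - 0.698212) = 0.0239

0.0239


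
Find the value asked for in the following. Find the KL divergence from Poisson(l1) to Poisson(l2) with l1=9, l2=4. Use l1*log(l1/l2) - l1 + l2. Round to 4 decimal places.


KL divergence for Poisson:
KL = l1*log(l1/l2) - l1 + l2.
l1 = 9, l2 = 4.
log(9/4) = 0.81093.
l1*log(l1/l2) = 9 * 0.81093 = 7.298372.
KL = 7.298372 - 9 + 4 = 2.2984

2.2984


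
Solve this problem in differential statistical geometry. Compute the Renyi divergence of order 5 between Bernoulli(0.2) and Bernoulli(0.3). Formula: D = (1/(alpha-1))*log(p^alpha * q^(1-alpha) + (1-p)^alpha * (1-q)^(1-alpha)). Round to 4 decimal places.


Renyi divergence of order alpha between Bernoulli distributions:
D = (1/(alpha-1))*log(p^alpha * q^(1-alpha) + (1-p)^alpha * (1-q)^(1-alpha)).
alpha = 5, p = 0.2, q = 0.3.
p^alpha * q^(1-alpha) = 0.2^5 * 0.3^-4 = 0.039506.
(1-p)^alpha * (1-q)^(1-alpha) = 0.8^5 * 0.7^-4 = 1.364765.
sum = 0.039506 + 1.364765 = 1.404271.
D = (1/4)*log(1.404271) = 0.0849

0.0849


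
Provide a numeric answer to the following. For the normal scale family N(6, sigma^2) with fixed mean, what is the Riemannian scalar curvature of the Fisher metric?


This family has a single free parameter, so its statistical manifold
is 1-dimensional. The Riemann curvature tensor of any 1-dimensional
Riemannian manifold vanishes identically, so R = 0.

0


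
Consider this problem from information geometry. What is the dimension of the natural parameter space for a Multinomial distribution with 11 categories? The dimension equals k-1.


Exponential family dimension calculation:
For Multinomial with k=11 categories, dim = k-1 = 10.

10


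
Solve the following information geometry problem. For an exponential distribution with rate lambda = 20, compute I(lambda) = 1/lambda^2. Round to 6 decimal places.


Fisher information for exponential: I(lambda) = 1/lambda^2.
lambda = 20, lambda^2 = 400.
I = 1/400 = 0.002500

0.002500


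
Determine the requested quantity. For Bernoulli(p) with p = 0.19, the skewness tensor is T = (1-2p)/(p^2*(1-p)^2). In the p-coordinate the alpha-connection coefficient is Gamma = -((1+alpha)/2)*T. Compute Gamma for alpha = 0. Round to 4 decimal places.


Skewness (Amari-Chentsov) tensor: T = (1-2p)/(p^2*(1-p)^2).
p = 0.19, 1-2p = 0.62, p^2 = 0.0361, (1-p)^2 = 0.6561.
T = 0.62/(0.0361 * 0.6561) = 26.176673.
In the p-coordinate, Gamma^(alpha) = Gamma^(0) - (alpha/2)*T with Gamma^(0) = (1/2)*g'(p) = -T/2,
so Gamma^(alpha) = -((1+alpha)/2)*T.
alpha = 0, -(1+alpha)/2 = -0.5.
Gamma = -0.5 * 26.176673 = -13.0883

-13.0883


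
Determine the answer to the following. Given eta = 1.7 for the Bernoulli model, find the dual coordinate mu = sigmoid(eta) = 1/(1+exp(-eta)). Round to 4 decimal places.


Dual coordinate (expectation parameter) for Bernoulli:
mu = 1/(1+exp(-eta)).
eta = 1.7.
exp(-eta) = exp(-1.7) = 0.182684.
mu = 1/(1+0.182684) = 0.8455

0.8455


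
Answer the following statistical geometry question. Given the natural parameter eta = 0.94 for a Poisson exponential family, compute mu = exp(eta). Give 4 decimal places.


Expectation parameter for Poisson exponential family:
mu = exp(eta).
eta = 0.94.
mu = exp(0.94) = 2.5600

2.5600


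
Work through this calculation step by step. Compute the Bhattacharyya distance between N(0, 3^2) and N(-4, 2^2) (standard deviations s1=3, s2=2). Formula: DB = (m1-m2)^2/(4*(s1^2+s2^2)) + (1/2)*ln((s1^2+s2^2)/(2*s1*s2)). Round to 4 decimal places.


Bhattacharyya distance between two Gaussians:
DB = (m1-m2)^2/(4*(s1^2+s2^2)) + (1/2)*ln((s1^2+s2^2)/(2*s1*s2)).
(m1-m2)^2 = (4)^2 = 16.
s1^2+s2^2 = 9 + 4 = 13.
term1 = 16/52 = 0.307692.
term2 = 0.5*ln(13/12.0) = 0.040021.
DB = 0.307692 + 0.040021 = 0.3477

0.3477


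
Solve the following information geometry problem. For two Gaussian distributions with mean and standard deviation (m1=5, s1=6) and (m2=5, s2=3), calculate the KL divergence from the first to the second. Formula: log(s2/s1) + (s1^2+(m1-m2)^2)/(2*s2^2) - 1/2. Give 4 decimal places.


KL divergence between normal distributions:
KL = log(s2/s1) + (s1^2 + (m1-m2)^2)/(2*s2^2) - 1/2.
log(3/6) = -0.693147.
(6^2 + (5-5)^2)/(2*3^2) = (36 + 0)/18 = 2.0.
KL = -0.693147 + 2.0 - 0.5 = 0.8069

0.8069


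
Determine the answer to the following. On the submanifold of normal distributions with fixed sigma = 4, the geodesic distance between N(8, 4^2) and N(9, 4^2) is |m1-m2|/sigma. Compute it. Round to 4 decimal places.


On the fixed-variance normal subfamily, geodesic distance = |m1-m2|/sigma.
|8 - 9| = 1.
sigma = 4.
d = 1/4 = 0.2500

0.2500


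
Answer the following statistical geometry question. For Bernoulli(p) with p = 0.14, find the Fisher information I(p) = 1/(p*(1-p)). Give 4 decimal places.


For Bernoulli(p), Fisher information is I(p) = 1/(p*(1-p)).
p = 0.14, 1-p = 0.86.
p*(1-p) = 0.1204.
I(p) = 1/0.1204 = 8.3056

8.3056


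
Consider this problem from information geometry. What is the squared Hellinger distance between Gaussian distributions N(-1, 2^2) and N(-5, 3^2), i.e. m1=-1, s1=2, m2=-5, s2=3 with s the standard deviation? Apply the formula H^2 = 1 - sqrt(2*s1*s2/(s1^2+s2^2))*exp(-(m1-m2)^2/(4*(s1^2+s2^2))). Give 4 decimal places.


Squared Hellinger distance for Gaussians:
H^2 = 1 - sqrt(2*s1*s2/(s1^2+s2^2)) * exp(-(m1-m2)^2/(4*(s1^2+s2^2))).
s1^2 = 4, s2^2 = 9, s1^2+s2^2 = 13.
sqrt(2*2*3/(13)) = 0.960769.
(m1-m2)^2 = (4)^2 = 16.
exp(-16/(4*13)) = exp(-0.307692) = 0.735141.
H^2 = 1 - 0.960769*0.735141 = 0.2937

0.2937


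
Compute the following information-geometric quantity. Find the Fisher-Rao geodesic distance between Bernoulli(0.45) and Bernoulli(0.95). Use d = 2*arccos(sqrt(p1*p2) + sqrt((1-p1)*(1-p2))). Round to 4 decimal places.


Geodesic distance on Bernoulli manifold:
d(p1,p2) = 2*arccos(sqrt(p1*p2) + sqrt((1-p1)*(1-p2))).
sqrt(p1*p2) = sqrt(0.45*0.95) = 0.653835.
sqrt((1-p1)*(1-p2)) = sqrt(0.55*0.05) = 0.165831.
arg = 0.653835 + 0.165831 = 0.819666.
d = 2*arccos(0.819666) = 1.2199

1.2199


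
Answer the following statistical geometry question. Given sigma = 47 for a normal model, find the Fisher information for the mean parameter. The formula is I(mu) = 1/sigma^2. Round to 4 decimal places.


The Fisher information for the mean of a normal distribution is I(mu) = 1/sigma^2.
sigma = 47, so sigma^2 = 2209.
I(mu) = 1/2209 = 0.0005

0.0005


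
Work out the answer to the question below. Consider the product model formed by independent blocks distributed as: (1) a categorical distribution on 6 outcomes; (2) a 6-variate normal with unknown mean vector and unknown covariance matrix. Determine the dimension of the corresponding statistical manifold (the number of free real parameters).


The dimension of a statistical manifold equals the number of free
(independent) real parameters of the model. For a product of independent
blocks the parameter counts add.
- categorical on 6 outcomes (probabilities sum to 1): 6-1 = 5.
- 6-variate normal: 6 (mean) + 6*7/2 = 21 (symmetric covariance) = 27.
Total = 5 + 27 = 32.
Dimension = 32

32


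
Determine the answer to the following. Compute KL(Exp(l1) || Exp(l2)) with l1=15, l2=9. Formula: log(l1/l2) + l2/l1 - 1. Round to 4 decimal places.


KL divergence for exponential family:
KL = log(l1/l2) + l2/l1 - 1.
log(15/9) = 0.510826.
9/15 = 0.6.
KL = 0.510826 + 0.6 - 1 = 0.1108

0.1108


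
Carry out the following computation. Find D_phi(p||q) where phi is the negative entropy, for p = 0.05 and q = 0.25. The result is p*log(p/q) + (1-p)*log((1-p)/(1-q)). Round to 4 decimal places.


Bregman divergence with negative entropy generator:
D = p*log(p/q) + (1-p)*log((1-p)/(1-q)).
p = 0.05, q = 0.25.
p*log(p/q) = 0.05*log(0.05/0.25) = -0.080472.
(1-p)*log((1-p)/(1-q)) = 0.95*log(0.95/0.75) = 0.224569.
D = -0.080472 + 0.224569 = 0.1441

0.1441


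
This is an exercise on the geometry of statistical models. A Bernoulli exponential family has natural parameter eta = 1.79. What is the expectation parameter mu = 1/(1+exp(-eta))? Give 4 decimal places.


Dual coordinate (expectation parameter) for Bernoulli:
mu = 1/(1+exp(-eta)).
eta = 1.79.
exp(-eta) = exp(-1.79) = 0.16696.
mu = 1/(1+0.16696) = 0.8569

0.8569


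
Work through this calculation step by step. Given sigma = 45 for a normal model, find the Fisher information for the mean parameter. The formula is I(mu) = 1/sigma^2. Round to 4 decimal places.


The Fisher information for the mean of a normal distribution is I(mu) = 1/sigma^2.
sigma = 45, so sigma^2 = 2025.
I(mu) = 1/2025 = 0.0005

0.0005


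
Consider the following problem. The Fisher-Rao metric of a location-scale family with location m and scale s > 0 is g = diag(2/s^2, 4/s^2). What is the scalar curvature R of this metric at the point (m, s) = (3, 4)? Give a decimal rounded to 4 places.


The metric has the form g = (A dm^2 + B ds^2)/s^2 with A = 2, B = 4.
Substitute u = sqrt(A/B)*m: g = B*(du^2 + ds^2)/s^2, i.e. B times the
Poincare upper half-plane metric, which has constant Gaussian curvature -1.
Scaling a 2D metric by a constant c divides the Gaussian curvature by c,
so K = -1/B = -1/(4) = -0.2500 everywhere (the point (m, s) = (3, 4) is irrelevant:
the curvature is constant).
Scalar curvature in dimension 2: R = 2K = -2/(4) = -0.5000.

-0.5000


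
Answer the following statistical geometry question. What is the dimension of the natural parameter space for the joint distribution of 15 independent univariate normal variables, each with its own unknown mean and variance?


Exponential family dimension calculation:
Each univariate normal has two natural parameters (mu/sigma^2 and -1/(2 sigma^2)).
With 15 independent components, dim = 2 * 15 = 30.

30


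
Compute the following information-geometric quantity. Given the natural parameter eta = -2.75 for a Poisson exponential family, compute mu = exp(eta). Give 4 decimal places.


Expectation parameter for Poisson exponential family:
mu = exp(eta).
eta = -2.75.
mu = exp(-2.75) = 0.0639

0.0639


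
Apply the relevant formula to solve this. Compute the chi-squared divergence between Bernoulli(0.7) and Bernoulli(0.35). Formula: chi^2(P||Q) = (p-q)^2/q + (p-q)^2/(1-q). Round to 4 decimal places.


Chi-squared divergence between Bernoulli distributions:
chi^2 = (p-q)^2/q + (p-q)^2/(1-q).
p = 0.7, q = 0.35, p-q = 0.35.
(p-q)^2 = 0.1225.
term1 = 0.1225/0.35 = 0.35.
term2 = 0.1225/0.65 = 0.188462.
chi^2 = 0.35 + 0.188462 = 0.5385

0.5385


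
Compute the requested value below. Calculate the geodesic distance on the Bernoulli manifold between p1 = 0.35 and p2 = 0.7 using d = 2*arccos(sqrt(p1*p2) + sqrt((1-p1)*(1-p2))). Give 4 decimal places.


Geodesic distance on Bernoulli manifold:
d(p1,p2) = 2*arccos(sqrt(p1*p2) + sqrt((1-p1)*(1-p2))).
sqrt(p1*p2) = sqrt(0.35*0.7) = 0.494975.
sqrt((1-p1)*(1-p2)) = sqrt(0.65*0.3) = 0.441588.
arg = 0.494975 + 0.441588 = 0.936563.
d = 2*arccos(0.936563) = 0.7162

0.7162


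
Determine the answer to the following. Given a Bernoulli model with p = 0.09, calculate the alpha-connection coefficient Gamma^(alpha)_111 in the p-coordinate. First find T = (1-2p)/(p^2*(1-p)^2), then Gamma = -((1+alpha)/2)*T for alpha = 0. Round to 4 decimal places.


Skewness (Amari-Chentsov) tensor: T = (1-2p)/(p^2*(1-p)^2).
p = 0.09, 1-2p = 0.82, p^2 = 0.0081, (1-p)^2 = 0.8281.
T = 0.82/(0.0081 * 0.8281) = 122.249206.
In the p-coordinate, Gamma^(alpha) = Gamma^(0) - (alpha/2)*T with Gamma^(0) = (1/2)*g'(p) = -T/2,
so Gamma^(alpha) = -((1+alpha)/2)*T.
alpha = 0, -(1+alpha)/2 = -0.5.
Gamma = -0.5 * 122.249206 = -61.1246

-61.1246


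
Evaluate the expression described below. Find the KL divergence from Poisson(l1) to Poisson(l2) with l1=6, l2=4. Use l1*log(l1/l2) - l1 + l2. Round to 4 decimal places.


KL divergence for Poisson:
KL = l1*log(l1/l2) - l1 + l2.
l1 = 6, l2 = 4.
log(6/4) = 0.405465.
l1*log(l1/l2) = 6 * 0.405465 = 2.432791.
KL = 2.432791 - 6 + 4 = 0.4328

0.4328


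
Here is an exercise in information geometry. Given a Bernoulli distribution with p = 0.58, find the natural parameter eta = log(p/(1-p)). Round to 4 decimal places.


Natural parameter for Bernoulli: eta = log(p/(1-p)).
p = 0.58, 1-p = 0.42.
p/(1-p) = 1.380952.
eta = log(1.380952) = 0.3228

0.3228


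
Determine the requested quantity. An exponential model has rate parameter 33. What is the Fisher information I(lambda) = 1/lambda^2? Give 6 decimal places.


Fisher information for exponential: I(lambda) = 1/lambda^2.
lambda = 33, lambda^2 = 1089.
I = 1/1089 = 0.000918

0.000918


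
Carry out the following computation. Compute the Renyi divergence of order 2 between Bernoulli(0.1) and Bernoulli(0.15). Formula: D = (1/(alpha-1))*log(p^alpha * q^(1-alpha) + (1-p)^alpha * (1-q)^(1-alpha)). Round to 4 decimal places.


Renyi divergence of order alpha between Bernoulli distributions:
D = (1/(alpha-1))*log(p^alpha * q^(1-alpha) + (1-p)^alpha * (1-q)^(1-alpha)).
alpha = 2, p = 0.1, q = 0.15.
p^alpha * q^(1-alpha) = 0.1^2 * 0.15^-1 = 0.066667.
(1-p)^alpha * (1-q)^(1-alpha) = 0.9^2 * 0.85^-1 = 0.952941.
sum = 0.066667 + 0.952941 = 1.019608.
D = (1/1)*log(1.019608) = 0.0194

0.0194


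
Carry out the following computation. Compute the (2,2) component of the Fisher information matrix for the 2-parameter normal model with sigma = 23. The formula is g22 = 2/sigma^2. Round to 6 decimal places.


For the 2-parameter normal family, the Fisher metric has:
  g11 = 1/sigma^2, g22 = 2/sigma^2.
sigma = 23, sigma^2 = 529.
g22 = 0.003781

0.003781


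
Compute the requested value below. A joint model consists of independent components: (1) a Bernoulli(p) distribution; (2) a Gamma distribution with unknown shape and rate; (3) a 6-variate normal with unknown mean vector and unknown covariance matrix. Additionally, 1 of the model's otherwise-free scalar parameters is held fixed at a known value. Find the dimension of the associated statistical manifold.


The dimension of a statistical manifold equals the number of free
(independent) real parameters of the model. For a product of independent
blocks the parameter counts add.
- Bernoulli (p): 1.
- Gamma (shape, rate): 2.
- 6-variate normal: 6 (mean) + 6*7/2 = 21 (symmetric covariance) = 27.
Total = 1 + 2 + 27 = 30.
1 parameter(s) fixed at known values: 30 - 1 = 29.
Dimension = 29

29


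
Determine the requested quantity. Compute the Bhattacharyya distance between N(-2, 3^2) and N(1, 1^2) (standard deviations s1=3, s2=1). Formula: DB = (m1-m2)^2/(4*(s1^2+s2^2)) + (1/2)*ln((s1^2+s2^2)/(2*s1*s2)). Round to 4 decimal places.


Bhattacharyya distance between two Gaussians:
DB = (m1-m2)^2/(4*(s1^2+s2^2)) + (1/2)*ln((s1^2+s2^2)/(2*s1*s2)).
(m1-m2)^2 = (-3)^2 = 9.
s1^2+s2^2 = 9 + 1 = 10.
term1 = 9/40 = 0.225.
term2 = 0.5*ln(10/6.0) = 0.255413.
DB = 0.225 + 0.255413 = 0.4804

0.4804


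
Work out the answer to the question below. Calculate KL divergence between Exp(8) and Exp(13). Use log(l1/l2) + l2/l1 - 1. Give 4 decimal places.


KL divergence for exponential family:
KL = log(l1/l2) + l2/l1 - 1.
log(8/13) = -0.485508.
13/8 = 1.625.
KL = -0.485508 + 1.625 - 1 = 0.1395

0.1395


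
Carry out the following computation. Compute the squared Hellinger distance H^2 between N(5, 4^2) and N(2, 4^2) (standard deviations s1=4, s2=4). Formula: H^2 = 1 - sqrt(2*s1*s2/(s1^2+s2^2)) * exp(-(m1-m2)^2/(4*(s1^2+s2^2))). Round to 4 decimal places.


Squared Hellinger distance for Gaussians:
H^2 = 1 - sqrt(2*s1*s2/(s1^2+s2^2)) * exp(-(m1-m2)^2/(4*(s1^2+s2^2))).
s1^2 = 16, s2^2 = 16, s1^2+s2^2 = 32.
sqrt(2*4*4/(32)) = 1.0.
(m1-m2)^2 = (3)^2 = 9.
exp(-9/(4*32)) = exp(-0.070312) = 0.932102.
H^2 = 1 - 1.0*0.932102 = 0.0679

0.0679


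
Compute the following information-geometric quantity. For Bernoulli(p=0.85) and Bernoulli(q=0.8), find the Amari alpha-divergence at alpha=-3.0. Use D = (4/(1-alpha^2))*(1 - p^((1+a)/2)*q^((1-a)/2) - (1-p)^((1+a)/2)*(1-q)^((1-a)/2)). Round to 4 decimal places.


Amari alpha-divergence:
D = (4/(1-alpha^2))*(1 - p^((1+a)/2)*q^((1-a)/2) - (1-p)^((1+a)/2)*(1-q)^((1-a)/2)).
alpha = -3.0, p = 0.85, q = 0.8.
e1 = (1+alpha)/2 = -1.0, e2 = (1-alpha)/2 = 2.0.
t1 = p^e1 * q^e2 = 0.85^-1.0 * 0.8^2.0 = 0.752941.
t2 = (1-p)^e1 * (1-q)^e2 = 0.15^-1.0 * 0.2^2.0 = 0.266667.
4/(1-alpha^2) = -0.5.
D = -0.5*(1 - 0.752941 - 0.266667) = 0.0098

0.0098


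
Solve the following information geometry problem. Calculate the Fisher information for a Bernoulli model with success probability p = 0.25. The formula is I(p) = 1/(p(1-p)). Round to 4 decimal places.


For Bernoulli(p), Fisher information is I(p) = 1/(p*(1-p)).
p = 0.25, 1-p = 0.75.
p*(1-p) = 0.1875.
I(p) = 1/0.1875 = 5.3333

5.3333


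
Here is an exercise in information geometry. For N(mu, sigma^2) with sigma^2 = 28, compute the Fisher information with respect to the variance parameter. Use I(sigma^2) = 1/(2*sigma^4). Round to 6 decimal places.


Fisher information for variance: I(sigma^2) = 1/(2*sigma^4).
sigma^2 = 28, so sigma^4 = 784.
I = 1/(2*784) = 1/1568 = 0.000638

0.000638


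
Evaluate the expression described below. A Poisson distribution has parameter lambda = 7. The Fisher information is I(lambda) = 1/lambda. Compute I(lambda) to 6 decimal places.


Fisher information for Poisson: I(lambda) = 1/lambda.
lambda = 7.
I(lambda) = 1/7 = 0.142857

0.142857


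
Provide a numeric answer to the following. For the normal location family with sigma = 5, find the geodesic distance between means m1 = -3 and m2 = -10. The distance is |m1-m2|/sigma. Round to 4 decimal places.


On the fixed-variance normal subfamily, geodesic distance = |m1-m2|/sigma.
|-3 - -10| = 7.
sigma = 5.
d = 7/5 = 1.4000

1.4000


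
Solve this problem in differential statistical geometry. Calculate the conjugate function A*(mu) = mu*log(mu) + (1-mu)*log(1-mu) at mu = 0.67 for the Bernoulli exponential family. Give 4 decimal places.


Legendre transform for Bernoulli:
A*(mu) = mu*log(mu) + (1-mu)*log(1-mu).
mu = 0.67, 1-mu = 0.33.
mu*log(mu) = 0.67*log(0.67) = -0.26832.
(1-mu)*log(1-mu) = 0.33*log(0.33) = -0.365859.
A* = -0.26832 + -0.365859 = -0.6342

-0.6342


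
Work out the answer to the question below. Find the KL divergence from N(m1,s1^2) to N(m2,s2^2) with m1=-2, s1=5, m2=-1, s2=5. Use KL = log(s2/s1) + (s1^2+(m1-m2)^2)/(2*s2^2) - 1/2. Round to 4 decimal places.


KL divergence between normal distributions:
KL = log(s2/s1) + (s1^2 + (m1-m2)^2)/(2*s2^2) - 1/2.
log(5/5) = 0.0.
(5^2 + (-2--1)^2)/(2*5^2) = (25 + 1)/50 = 0.52.
KL = 0.0 + 0.52 - 0.5 = 0.0200

0.0200


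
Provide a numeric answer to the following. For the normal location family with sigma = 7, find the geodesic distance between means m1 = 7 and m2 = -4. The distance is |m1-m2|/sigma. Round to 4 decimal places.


On the fixed-variance normal subfamily, geodesic distance = |m1-m2|/sigma.
|7 - -4| = 11.
sigma = 7.
d = 11/7 = 1.5714

1.5714


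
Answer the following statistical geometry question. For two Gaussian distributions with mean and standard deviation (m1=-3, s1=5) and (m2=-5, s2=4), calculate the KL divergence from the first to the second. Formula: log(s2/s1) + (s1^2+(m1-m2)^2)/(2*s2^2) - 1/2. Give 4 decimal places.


KL divergence between normal distributions:
KL = log(s2/s1) + (s1^2 + (m1-m2)^2)/(2*s2^2) - 1/2.
log(4/5) = -0.223144.
(5^2 + (-3--5)^2)/(2*4^2) = (25 + 4)/32 = 0.90625.
KL = -0.223144 + 0.90625 - 0.5 = 0.1831

0.1831


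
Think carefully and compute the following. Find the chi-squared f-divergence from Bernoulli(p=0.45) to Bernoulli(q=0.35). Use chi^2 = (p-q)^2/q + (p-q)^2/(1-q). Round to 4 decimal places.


Chi-squared divergence between Bernoulli distributions:
chi^2 = (p-q)^2/q + (p-q)^2/(1-q).
p = 0.45, q = 0.35, p-q = 0.1.
(p-q)^2 = 0.01.
term1 = 0.01/0.35 = 0.028571.
term2 = 0.01/0.65 = 0.015385.
chi^2 = 0.028571 + 0.015385 = 0.0440

0.0440


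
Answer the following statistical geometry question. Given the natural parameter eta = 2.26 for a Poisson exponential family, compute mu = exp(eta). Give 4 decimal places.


Expectation parameter for Poisson exponential family:
mu = exp(eta).
eta = 2.26.
mu = exp(2.26) = 9.5831

9.5831


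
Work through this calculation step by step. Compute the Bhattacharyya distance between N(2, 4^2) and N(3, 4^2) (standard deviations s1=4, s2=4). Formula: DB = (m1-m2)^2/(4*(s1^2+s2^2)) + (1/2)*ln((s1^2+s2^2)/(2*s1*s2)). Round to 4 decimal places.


Bhattacharyya distance between two Gaussians:
DB = (m1-m2)^2/(4*(s1^2+s2^2)) + (1/2)*ln((s1^2+s2^2)/(2*s1*s2)).
(m1-m2)^2 = (-1)^2 = 1.
s1^2+s2^2 = 16 + 16 = 32.
term1 = 1/128 = 0.007812.
term2 = 0.5*ln(32/32.0) = 0.0.
DB = 0.007812 + 0.0 = 0.0078

0.0078


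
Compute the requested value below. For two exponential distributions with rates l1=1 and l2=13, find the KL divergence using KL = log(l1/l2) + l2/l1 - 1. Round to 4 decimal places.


KL divergence for exponential family:
KL = log(l1/l2) + l2/l1 - 1.
log(1/13) = -2.564949.
13/1 = 13.0.
KL = -2.564949 + 13.0 - 1 = 9.4351

9.4351


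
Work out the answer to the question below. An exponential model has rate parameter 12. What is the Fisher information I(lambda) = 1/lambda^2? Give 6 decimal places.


Fisher information for exponential: I(lambda) = 1/lambda^2.
lambda = 12, lambda^2 = 144.
I = 1/144 = 0.006944

0.006944


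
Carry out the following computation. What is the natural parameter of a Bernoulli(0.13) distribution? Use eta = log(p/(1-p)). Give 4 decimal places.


Natural parameter for Bernoulli: eta = log(p/(1-p)).
p = 0.13, 1-p = 0.87.
p/(1-p) = 0.149425.
eta = log(0.149425) = -1.9010

-1.9010


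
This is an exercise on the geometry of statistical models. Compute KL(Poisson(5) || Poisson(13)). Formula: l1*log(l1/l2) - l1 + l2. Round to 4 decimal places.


KL divergence for Poisson:
KL = l1*log(l1/l2) - l1 + l2.
l1 = 5, l2 = 13.
log(5/13) = -0.955511.
l1*log(l1/l2) = 5 * -0.955511 = -4.777557.
KL = -4.777557 - 5 + 13 = 3.2224

3.2224


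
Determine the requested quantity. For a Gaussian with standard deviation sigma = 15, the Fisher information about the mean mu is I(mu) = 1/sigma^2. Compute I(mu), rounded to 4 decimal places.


The Fisher information for the mean of a normal distribution is I(mu) = 1/sigma^2.
sigma = 15, so sigma^2 = 225.
I(mu) = 1/225 = 0.0044

0.0044


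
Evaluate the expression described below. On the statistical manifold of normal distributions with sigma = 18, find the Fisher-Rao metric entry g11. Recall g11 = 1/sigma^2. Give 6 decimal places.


For the 2-parameter normal family, the Fisher metric has:
  g11 = 1/sigma^2, g22 = 2/sigma^2.
sigma = 18, sigma^2 = 324.
g11 = 0.003086

0.003086


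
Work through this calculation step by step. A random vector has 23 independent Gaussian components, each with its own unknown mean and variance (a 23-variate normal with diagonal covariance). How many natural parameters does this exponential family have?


Exponential family dimension calculation:
Each univariate normal has two natural parameters (mu/sigma^2 and -1/(2 sigma^2)).
With 23 independent components, dim = 2 * 23 = 46.

46


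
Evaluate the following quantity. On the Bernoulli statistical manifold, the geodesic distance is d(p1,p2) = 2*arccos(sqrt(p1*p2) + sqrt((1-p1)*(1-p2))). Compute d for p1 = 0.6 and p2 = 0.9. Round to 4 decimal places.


Geodesic distance on Bernoulli manifold:
d(p1,p2) = 2*arccos(sqrt(p1*p2) + sqrt((1-p1)*(1-p2))).
sqrt(p1*p2) = sqrt(0.6*0.9) = 0.734847.
sqrt((1-p1)*(1-p2)) = sqrt(0.4*0.1) = 0.2.
arg = 0.734847 + 0.2 = 0.934847.
d = 2*arccos(0.934847) = 0.7259

0.7259


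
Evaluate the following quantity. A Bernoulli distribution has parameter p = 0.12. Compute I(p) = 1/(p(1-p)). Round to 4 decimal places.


For Bernoulli(p), Fisher information is I(p) = 1/(p*(1-p)).
p = 0.12, 1-p = 0.88.
p*(1-p) = 0.1056.
I(p) = 1/0.1056 = 9.4697

9.4697


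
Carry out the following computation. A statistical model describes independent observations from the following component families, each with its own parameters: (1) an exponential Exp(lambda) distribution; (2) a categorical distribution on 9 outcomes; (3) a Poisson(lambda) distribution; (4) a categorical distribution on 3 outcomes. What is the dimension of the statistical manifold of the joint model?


The dimension of a statistical manifold equals the number of free
(independent) real parameters of the model. For a product of independent
blocks the parameter counts add.
- exponential (lambda): 1.
- categorical on 9 outcomes (probabilities sum to 1): 9-1 = 8.
- Poisson (lambda): 1.
- categorical on 3 outcomes (probabilities sum to 1): 3-1 = 2.
Total = 1 + 8 + 1 + 2 = 12.
Dimension = 12

12


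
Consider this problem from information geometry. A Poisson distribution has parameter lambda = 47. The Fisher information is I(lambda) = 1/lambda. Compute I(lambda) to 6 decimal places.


Fisher information for Poisson: I(lambda) = 1/lambda.
lambda = 47.
I(lambda) = 1/47 = 0.021277

0.021277


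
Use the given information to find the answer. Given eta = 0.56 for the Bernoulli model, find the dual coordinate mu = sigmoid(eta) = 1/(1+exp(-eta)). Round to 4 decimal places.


Dual coordinate (expectation parameter) for Bernoulli:
mu = 1/(1+exp(-eta)).
eta = 0.56.
exp(-eta) = exp(-0.56) = 0.571209.
mu = 1/(1+0.571209) = 0.6365

0.6365


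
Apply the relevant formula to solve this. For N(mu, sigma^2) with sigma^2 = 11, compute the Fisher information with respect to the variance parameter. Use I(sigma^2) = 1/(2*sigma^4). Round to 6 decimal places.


Fisher information for variance: I(sigma^2) = 1/(2*sigma^4).
sigma^2 = 11, so sigma^4 = 121.
I = 1/(2*121) = 1/242 = 0.004132

0.004132


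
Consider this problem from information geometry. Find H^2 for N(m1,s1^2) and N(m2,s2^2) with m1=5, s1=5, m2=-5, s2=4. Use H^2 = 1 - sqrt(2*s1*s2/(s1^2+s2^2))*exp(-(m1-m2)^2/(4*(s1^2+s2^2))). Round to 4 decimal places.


Squared Hellinger distance for Gaussians:
H^2 = 1 - sqrt(2*s1*s2/(s1^2+s2^2)) * exp(-(m1-m2)^2/(4*(s1^2+s2^2))).
s1^2 = 25, s2^2 = 16, s1^2+s2^2 = 41.
sqrt(2*5*4/(41)) = 0.98773.
(m1-m2)^2 = (10)^2 = 100.
exp(-100/(4*41)) = exp(-0.609756) = 0.543483.
H^2 = 1 - 0.98773*0.543483 = 0.4632

0.4632


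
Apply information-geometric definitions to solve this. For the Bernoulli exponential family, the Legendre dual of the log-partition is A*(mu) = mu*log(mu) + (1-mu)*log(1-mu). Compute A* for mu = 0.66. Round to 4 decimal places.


Legendre transform for Bernoulli:
A*(mu) = mu*log(mu) + (1-mu)*log(1-mu).
mu = 0.66, 1-mu = 0.34.
mu*log(mu) = 0.66*log(0.66) = -0.27424.
(1-mu)*log(1-mu) = 0.34*log(0.34) = -0.366795.
A* = -0.27424 + -0.366795 = -0.6410

-0.6410


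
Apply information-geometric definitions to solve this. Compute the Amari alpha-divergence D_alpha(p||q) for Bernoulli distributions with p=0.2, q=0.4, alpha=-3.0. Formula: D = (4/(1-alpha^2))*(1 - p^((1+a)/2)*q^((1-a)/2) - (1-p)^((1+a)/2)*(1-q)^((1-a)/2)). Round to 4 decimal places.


Amari alpha-divergence:
D = (4/(1-alpha^2))*(1 - p^((1+a)/2)*q^((1-a)/2) - (1-p)^((1+a)/2)*(1-q)^((1-a)/2)).
alpha = -3.0, p = 0.2, q = 0.4.
e1 = (1+alpha)/2 = -1.0, e2 = (1-alpha)/2 = 2.0.
t1 = p^e1 * q^e2 = 0.2^-1.0 * 0.4^2.0 = 0.8.
t2 = (1-p)^e1 * (1-q)^e2 = 0.8^-1.0 * 0.6^2.0 = 0.45.
4/(1-alpha^2) = -0.5.
D = -0.5*(1 - 0.8 - 0.45) = 0.1250

0.1250


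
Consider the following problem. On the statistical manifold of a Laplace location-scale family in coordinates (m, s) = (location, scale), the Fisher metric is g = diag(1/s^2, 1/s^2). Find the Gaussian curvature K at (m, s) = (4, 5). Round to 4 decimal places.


The metric has the form g = (A dm^2 + B ds^2)/s^2 with A = 1, B = 1.
Substitute u = sqrt(A/B)*m: g = B*(du^2 + ds^2)/s^2, i.e. B times the
Poincare upper half-plane metric, which has constant Gaussian curvature -1.
Scaling a 2D metric by a constant c divides the Gaussian curvature by c,
so K = -1/B = -1/(1) = -1.0000 everywhere (the point (m, s) = (4, 5) is irrelevant:
the curvature is constant).
The requested Gaussian curvature is K = -1.0000.

-1.0000


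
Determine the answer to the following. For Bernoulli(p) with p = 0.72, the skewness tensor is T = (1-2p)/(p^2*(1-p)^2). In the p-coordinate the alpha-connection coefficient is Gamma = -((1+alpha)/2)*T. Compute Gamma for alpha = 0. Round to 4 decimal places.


Skewness (Amari-Chentsov) tensor: T = (1-2p)/(p^2*(1-p)^2).
p = 0.72, 1-2p = -0.44, p^2 = 0.5184, (1-p)^2 = 0.0784.
T = -0.44/(0.5184 * 0.0784) = -10.82609.
In the p-coordinate, Gamma^(alpha) = Gamma^(0) - (alpha/2)*T with Gamma^(0) = (1/2)*g'(p) = -T/2,
so Gamma^(alpha) = -((1+alpha)/2)*T.
alpha = 0, -(1+alpha)/2 = -0.5.
Gamma = -0.5 * -10.82609 = 5.4130

5.4130


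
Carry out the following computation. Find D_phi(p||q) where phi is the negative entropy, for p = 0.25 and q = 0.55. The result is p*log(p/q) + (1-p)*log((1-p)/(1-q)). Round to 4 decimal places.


Bregman divergence with negative entropy generator:
D = p*log(p/q) + (1-p)*log((1-p)/(1-q)).
p = 0.25, q = 0.55.
p*log(p/q) = 0.25*log(0.25/0.55) = -0.197114.
(1-p)*log((1-p)/(1-q)) = 0.75*log(0.75/0.45) = 0.383119.
D = -0.197114 + 0.383119 = 0.1860

0.1860


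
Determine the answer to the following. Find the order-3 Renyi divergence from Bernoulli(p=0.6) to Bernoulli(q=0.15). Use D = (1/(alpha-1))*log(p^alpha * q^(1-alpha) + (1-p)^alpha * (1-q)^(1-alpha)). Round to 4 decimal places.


Renyi divergence of order alpha between Bernoulli distributions:
D = (1/(alpha-1))*log(p^alpha * q^(1-alpha) + (1-p)^alpha * (1-q)^(1-alpha)).
alpha = 3, p = 0.6, q = 0.15.
p^alpha * q^(1-alpha) = 0.6^3 * 0.15^-2 = 9.6.
(1-p)^alpha * (1-q)^(1-alpha) = 0.4^3 * 0.85^-2 = 0.088581.
sum = 9.6 + 0.088581 = 9.688581.
D = (1/2)*log(9.688581) = 1.1355

1.1355


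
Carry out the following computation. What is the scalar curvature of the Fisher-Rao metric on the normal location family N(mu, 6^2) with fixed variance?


This family has a single free parameter, so its statistical manifold
is 1-dimensional. The Riemann curvature tensor of any 1-dimensional
Riemannian manifold vanishes identically, so R = 0.

0


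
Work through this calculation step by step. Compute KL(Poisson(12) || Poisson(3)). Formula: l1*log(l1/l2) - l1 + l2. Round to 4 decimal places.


KL divergence for Poisson:
KL = l1*log(l1/l2) - l1 + l2.
l1 = 12, l2 = 3.
log(12/3) = 1.386294.
l1*log(l1/l2) = 12 * 1.386294 = 16.635532.
KL = 16.635532 - 12 + 3 = 7.6355

7.6355


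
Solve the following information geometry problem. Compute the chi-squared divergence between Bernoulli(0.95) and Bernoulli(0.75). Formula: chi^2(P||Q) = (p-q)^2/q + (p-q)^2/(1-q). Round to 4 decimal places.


Chi-squared divergence between Bernoulli distributions:
chi^2 = (p-q)^2/q + (p-q)^2/(1-q).
p = 0.95, q = 0.75, p-q = 0.2.
(p-q)^2 = 0.04.
term1 = 0.04/0.75 = 0.053333.
term2 = 0.04/0.25 = 0.16.
chi^2 = 0.053333 + 0.16 = 0.2133

0.2133


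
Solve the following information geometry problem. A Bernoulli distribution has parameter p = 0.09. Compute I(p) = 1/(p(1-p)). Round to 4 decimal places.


For Bernoulli(p), Fisher information is I(p) = 1/(p*(1-p)).
p = 0.09, 1-p = 0.91.
p*(1-p) = 0.0819.
I(p) = 1/0.0819 = 12.2100

12.2100


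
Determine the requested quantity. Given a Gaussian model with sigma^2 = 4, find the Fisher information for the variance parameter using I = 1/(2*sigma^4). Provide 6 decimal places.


Fisher information for variance: I(sigma^2) = 1/(2*sigma^4).
sigma^2 = 4, so sigma^4 = 16.
I = 1/(2*16) = 1/32 = 0.031250

0.031250


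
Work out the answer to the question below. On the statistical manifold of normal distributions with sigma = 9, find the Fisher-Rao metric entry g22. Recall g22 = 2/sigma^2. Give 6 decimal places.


For the 2-parameter normal family, the Fisher metric has:
  g11 = 1/sigma^2, g22 = 2/sigma^2.
sigma = 9, sigma^2 = 81.
g22 = 0.024691

0.024691


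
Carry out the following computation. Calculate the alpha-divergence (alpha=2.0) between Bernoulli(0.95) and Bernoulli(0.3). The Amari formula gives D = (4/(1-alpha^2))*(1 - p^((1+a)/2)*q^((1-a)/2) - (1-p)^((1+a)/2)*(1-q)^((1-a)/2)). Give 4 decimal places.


Amari alpha-divergence:
D = (4/(1-alpha^2))*(1 - p^((1+a)/2)*q^((1-a)/2) - (1-p)^((1+a)/2)*(1-q)^((1-a)/2)).
alpha = 2.0, p = 0.95, q = 0.3.
e1 = (1+alpha)/2 = 1.5, e2 = (1-alpha)/2 = -0.5.
t1 = p^e1 * q^e2 = 0.95^1.5 * 0.3^-0.5 = 1.690537.
t2 = (1-p)^e1 * (1-q)^e2 = 0.05^1.5 * 0.7^-0.5 = 0.013363.
4/(1-alpha^2) = -1.333333.
D = -1.333333*(1 - 1.690537 - 0.013363) = 0.9385

0.9385


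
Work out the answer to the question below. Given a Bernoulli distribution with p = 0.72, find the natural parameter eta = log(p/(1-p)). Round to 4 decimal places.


Natural parameter for Bernoulli: eta = log(p/(1-p)).
p = 0.72, 1-p = 0.28.
p/(1-p) = 2.571429.
eta = log(2.571429) = 0.9445

0.9445


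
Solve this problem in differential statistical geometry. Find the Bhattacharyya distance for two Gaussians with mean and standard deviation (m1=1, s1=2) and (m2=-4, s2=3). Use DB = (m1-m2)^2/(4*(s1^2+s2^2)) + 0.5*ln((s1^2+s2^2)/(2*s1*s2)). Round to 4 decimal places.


Bhattacharyya distance between two Gaussians:
DB = (m1-m2)^2/(4*(s1^2+s2^2)) + (1/2)*ln((s1^2+s2^2)/(2*s1*s2)).
(m1-m2)^2 = (5)^2 = 25.
s1^2+s2^2 = 4 + 9 = 13.
term1 = 25/52 = 0.480769.
term2 = 0.5*ln(13/12.0) = 0.040021.
DB = 0.480769 + 0.040021 = 0.5208

0.5208


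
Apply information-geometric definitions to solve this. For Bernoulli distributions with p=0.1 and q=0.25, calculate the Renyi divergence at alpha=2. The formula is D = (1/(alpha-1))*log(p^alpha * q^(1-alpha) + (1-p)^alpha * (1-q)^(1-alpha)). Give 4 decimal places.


Renyi divergence of order alpha between Bernoulli distributions:
D = (1/(alpha-1))*log(p^alpha * q^(1-alpha) + (1-p)^alpha * (1-q)^(1-alpha)).
alpha = 2, p = 0.1, q = 0.25.
p^alpha * q^(1-alpha) = 0.1^2 * 0.25^-1 = 0.04.
(1-p)^alpha * (1-q)^(1-alpha) = 0.9^2 * 0.75^-1 = 1.08.
sum = 0.04 + 1.08 = 1.12.
D = (1/1)*log(1.12) = 0.1133

0.1133


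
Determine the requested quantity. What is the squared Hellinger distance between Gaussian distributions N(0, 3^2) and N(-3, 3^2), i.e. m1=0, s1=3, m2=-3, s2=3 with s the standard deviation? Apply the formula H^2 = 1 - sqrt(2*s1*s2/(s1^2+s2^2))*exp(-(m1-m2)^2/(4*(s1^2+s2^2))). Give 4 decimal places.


Squared Hellinger distance for Gaussians:
H^2 = 1 - sqrt(2*s1*s2/(s1^2+s2^2)) * exp(-(m1-m2)^2/(4*(s1^2+s2^2))).
s1^2 = 9, s2^2 = 9, s1^2+s2^2 = 18.
sqrt(2*3*3/(18)) = 1.0.
(m1-m2)^2 = (3)^2 = 9.
exp(-9/(4*18)) = exp(-0.125) = 0.882497.
H^2 = 1 - 1.0*0.882497 = 0.1175

0.1175


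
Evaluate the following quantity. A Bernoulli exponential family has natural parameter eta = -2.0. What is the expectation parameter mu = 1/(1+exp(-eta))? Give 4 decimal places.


Dual coordinate (expectation parameter) for Bernoulli:
mu = 1/(1+exp(-eta)).
eta = -2.0.
exp(-eta) = exp(2.0) = 7.389056.
mu = 1/(1+7.389056) = 0.1192

0.1192


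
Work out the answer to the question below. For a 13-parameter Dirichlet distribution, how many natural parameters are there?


Exponential family dimension calculation:
Dirichlet with 13 components has 13 natural parameters.

13


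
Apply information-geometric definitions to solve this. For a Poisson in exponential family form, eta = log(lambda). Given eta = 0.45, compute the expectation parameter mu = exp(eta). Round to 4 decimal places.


Expectation parameter for Poisson exponential family:
mu = exp(eta).
eta = 0.45.
mu = exp(0.45) = 1.5683

1.5683


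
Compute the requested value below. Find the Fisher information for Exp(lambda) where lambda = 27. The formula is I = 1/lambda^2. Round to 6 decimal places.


Fisher information for exponential: I(lambda) = 1/lambda^2.
lambda = 27, lambda^2 = 729.
I = 1/729 = 0.001372

0.001372


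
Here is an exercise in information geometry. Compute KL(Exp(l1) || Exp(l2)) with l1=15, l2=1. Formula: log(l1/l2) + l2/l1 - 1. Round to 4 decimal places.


KL divergence for exponential family:
KL = log(l1/l2) + l2/l1 - 1.
log(15/1) = 2.70805.
1/15 = 0.066667.
KL = 2.70805 + 0.066667 - 1 = 1.7747

1.7747


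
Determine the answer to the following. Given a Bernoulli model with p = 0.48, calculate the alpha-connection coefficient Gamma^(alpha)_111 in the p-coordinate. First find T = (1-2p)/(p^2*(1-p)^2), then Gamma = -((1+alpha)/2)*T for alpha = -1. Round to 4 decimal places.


Skewness (Amari-Chentsov) tensor: T = (1-2p)/(p^2*(1-p)^2).
p = 0.48, 1-2p = 0.04, p^2 = 0.2304, (1-p)^2 = 0.2704.
T = 0.04/(0.2304 * 0.2704) = 0.642053.
In the p-coordinate, Gamma^(alpha) = Gamma^(0) - (alpha/2)*T with Gamma^(0) = (1/2)*g'(p) = -T/2,
so Gamma^(alpha) = -((1+alpha)/2)*T.
alpha = -1, -(1+alpha)/2 = 0.0.
Gamma = 0.0 * 0.642053 = 0.0000

0.0000
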